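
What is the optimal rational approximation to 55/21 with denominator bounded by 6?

13/5

Expand x = 55/21 as a continued fraction with the Euclidean algorithm:
  55 = 2*21 + 13, so a_0 = 2.
  21 = 1*13 + 8, so a_1 = 1.
  13 = 1*8 + 5, so a_2 = 1.
  8 = 1*5 + 3, so a_3 = 1.
  5 = 1*3 + 2, so a_4 = 1.
  3 = 1*2 + 1, so a_5 = 1.
  2 = 2*1 + 0, so a_6 = 2.
so x = [2; 1, 1, 1, 1, 1, 2].
Convergents (p_i = a_i*p_{i-1} + p_{i-2}, q_i = a_i*q_{i-1} + q_{i-2} with p_{-2}=0, p_{-1}=1, q_{-2}=1, q_{-1}=0), until the denominator exceeds 6:
  i=0: a_0=2, p_0 = 2*1 + 0 = 2, q_0 = 2*0 + 1 = 1.
  i=1: a_1=1, p_1 = 1*2 + 1 = 3, q_1 = 1*1 + 0 = 1.
  i=2: a_2=1, p_2 = 1*3 + 2 = 5, q_2 = 1*1 + 1 = 2.
  i=3: a_3=1, p_3 = 1*5 + 3 = 8, q_3 = 1*2 + 1 = 3.
  i=4: a_4=1, p_4 = 1*8 + 5 = 13, q_4 = 1*3 + 2 = 5.
  i=5: a_5=1, p_5 = 1*13 + 8 = 21, q_5 = 1*5 + 3 = 8.
q_5 = 8 > 6, so the last convergent with denominator <= 6 is p_4/q_4 = 13/5.
The closest fraction with denominator <= 6 is either p_4/q_4 or the intermediate fraction (k*p_4 + p_3)/(k*q_4 + q_3) with the largest k >= 1 whose denominator stays <= 6; these approach x as k grows, and every other convergent or intermediate fraction in range is farther away.
Largest k: floor((6 - q_3)/q_4) = floor((6 - 3)/5) = 0.
Since k = 0, no intermediate fraction beyond p_4/q_4 has denominator <= 6, so the convergent 13/5 is the closest (its error is |55*5 - 13*21|/(21*5) = 2/105).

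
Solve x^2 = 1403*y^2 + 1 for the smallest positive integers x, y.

(x, y) = (74726, 1995)

First expand sqrt(1403) as a continued fraction. With x_i = (sqrt(1403) + m_i)/d_i and (m_0, d_0) = (0, 1): a_0 = floor(sqrt(1403)) = 37, since 37^2 = 1369 <= 1403 < 1444 = 38^2.
Iterate m_{i+1} = d_i*a_i - m_i, d_{i+1} = (1403 - m_{i+1}^2)/d_i, a_{i+1} = floor((a_0 + m_{i+1})/d_{i+1}):
  m_1 = 1*37 - 0 = 37, d_1 = (1403 - 37^2)/1 = 34/1 = 34, a_1 = floor((37 + 37)/34) = 2.
  m_2 = 34*2 - 37 = 31, d_2 = (1403 - 31^2)/34 = 442/34 = 13, a_2 = floor((37 + 31)/13) = 5.
  m_3 = 13*5 - 31 = 34, d_3 = (1403 - 34^2)/13 = 247/13 = 19, a_3 = floor((37 + 34)/19) = 3.
  m_4 = 19*3 - 34 = 23, d_4 = (1403 - 23^2)/19 = 874/19 = 46, a_4 = floor((37 + 23)/46) = 1.
  m_5 = 46*1 - 23 = 23, d_5 = (1403 - 23^2)/46 = 874/46 = 19, a_5 = floor((37 + 23)/19) = 3.
  m_6 = 19*3 - 23 = 34, d_6 = (1403 - 34^2)/19 = 247/19 = 13, a_6 = floor((37 + 34)/13) = 5.
  m_7 = 13*5 - 34 = 31, d_7 = (1403 - 31^2)/13 = 442/13 = 34, a_7 = floor((37 + 31)/34) = 2.
  m_8 = 34*2 - 31 = 37, d_8 = (1403 - 37^2)/34 = 34/34 = 1, a_8 = floor((37 + 37)/1) = 74.
  m_9 = 1*74 - 37 = 37, d_9 = (1403 - 37^2)/1 = 34/1 = 34: (m_9, d_9) = (m_1, d_1) = (37, 34), so from here the quotients repeat a_1, ..., a_8; the period length is 8.
So sqrt(1403) = [37; (2, 5, 3, 1, 3, 5, 2, 74)] with period length k = 8.
k is even, so the fundamental solution of x^2 - 1403y^2 = 1 is (p_{k-1}, q_{k-1}) = (p_7, q_7); compute convergents through index 7.
Convergents (p_i = a_i*p_{i-1} + p_{i-2}, q_i = a_i*q_{i-1} + q_{i-2} with p_{-2}=0, p_{-1}=1, q_{-2}=1, q_{-1}=0):
  i=0: a_0=37, p_0 = 37*1 + 0 = 37, q_0 = 37*0 + 1 = 1.
  i=1: a_1=2, p_1 = 2*37 + 1 = 75, q_1 = 2*1 + 0 = 2.
  i=2: a_2=5, p_2 = 5*75 + 37 = 412, q_2 = 5*2 + 1 = 11.
  i=3: a_3=3, p_3 = 3*412 + 75 = 1311, q_3 = 3*11 + 2 = 35.
  i=4: a_4=1, p_4 = 1*1311 + 412 = 1723, q_4 = 1*35 + 11 = 46.
  i=5: a_5=3, p_5 = 3*1723 + 1311 = 6480, q_5 = 3*46 + 35 = 173.
  i=6: a_6=5, p_6 = 5*6480 + 1723 = 34123, q_6 = 5*173 + 46 = 911.
  i=7: a_7=2, p_7 = 2*34123 + 6480 = 74726, q_7 = 2*911 + 173 = 1995.
Check: 74726^2 - 1403*1995^2 = 5583975076 - 5583975075 = 1, so (x, y) = (74726, 1995) solves the equation, and by the theorem it is the least positive solution.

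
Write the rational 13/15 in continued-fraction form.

Run the Euclidean algorithm on 13 and 15; the successive quotients are the partial quotients a_0, a_1, ... (each step inverts the fractional part left over by the previous one):
  13 = 0*15 + 13, so a_0 = 0.
  15 = 1*13 + 2, so a_1 = 1.
  13 = 6*2 + 1, so a_2 = 6.
  2 = 2*1 + 0, so a_3 = 2.
The remainder reaches 0 after 4 divisions, so the expansion has 4 partial quotients, read off in order.

[0; 1, 6, 2]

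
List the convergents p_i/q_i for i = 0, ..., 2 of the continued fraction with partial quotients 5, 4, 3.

5/1, 21/4, 68/13

Using the convergent recurrence p_i = a_i*p_{i-1} + p_{i-2}, q_i = a_i*q_{i-1} + q_{i-2} with p_{-2}=0, p_{-1}=1, q_{-2}=1, q_{-1}=0:
  i=0: a_0=5, p_0 = 5*1 + 0 = 5, q_0 = 5*0 + 1 = 1.
  i=1: a_1=4, p_1 = 4*5 + 1 = 21, q_1 = 4*1 + 0 = 4.
  i=2: a_2=3, p_2 = 3*21 + 5 = 68, q_2 = 3*4 + 1 = 13.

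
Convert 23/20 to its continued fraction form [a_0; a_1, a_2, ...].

Run the Euclidean algorithm on 23 and 20; the successive quotients are the partial quotients a_0, a_1, ... (each step inverts the fractional part left over by the previous one):
  23 = 1*20 + 3, so a_0 = 1.
  20 = 6*3 + 2, so a_1 = 6.
  3 = 1*2 + 1, so a_2 = 1.
  2 = 2*1 + 0, so a_3 = 2.
The remainder reaches 0 after 4 divisions, so the expansion has 4 partial quotients, read off in order.

[1; 6, 1, 2]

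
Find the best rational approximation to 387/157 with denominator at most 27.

Expand x = 387/157 as a continued fraction with the Euclidean algorithm:
  387 = 2*157 + 73, so a_0 = 2.
  157 = 2*73 + 11, so a_1 = 2.
  73 = 6*11 + 7, so a_2 = 6.
  11 = 1*7 + 4, so a_3 = 1.
  7 = 1*4 + 3, so a_4 = 1.
  4 = 1*3 + 1, so a_5 = 1.
  3 = 3*1 + 0, so a_6 = 3.
so x = [2; 2, 6, 1, 1, 1, 3].
Convergents (p_i = a_i*p_{i-1} + p_{i-2}, q_i = a_i*q_{i-1} + q_{i-2} with p_{-2}=0, p_{-1}=1, q_{-2}=1, q_{-1}=0), until the denominator exceeds 27:
  i=0: a_0=2, p_0 = 2*1 + 0 = 2, q_0 = 2*0 + 1 = 1.
  i=1: a_1=2, p_1 = 2*2 + 1 = 5, q_1 = 2*1 + 0 = 2.
  i=2: a_2=6, p_2 = 6*5 + 2 = 32, q_2 = 6*2 + 1 = 13.
  i=3: a_3=1, p_3 = 1*32 + 5 = 37, q_3 = 1*13 + 2 = 15.
  i=4: a_4=1, p_4 = 1*37 + 32 = 69, q_4 = 1*15 + 13 = 28.
q_4 = 28 > 27, so the last convergent with denominator <= 27 is p_3/q_3 = 37/15.
The closest fraction with denominator <= 27 is either p_3/q_3 or the intermediate fraction (k*p_3 + p_2)/(k*q_3 + q_2) with the largest k >= 1 whose denominator stays <= 27; these approach x as k grows, and every other convergent or intermediate fraction in range is farther away.
Largest k: floor((27 - q_2)/q_3) = floor((27 - 13)/15) = 0.
Since k = 0, no intermediate fraction beyond p_3/q_3 has denominator <= 27, so the convergent 37/15 is the closest (its error is |387*15 - 37*157|/(157*15) = 4/2355).

37/15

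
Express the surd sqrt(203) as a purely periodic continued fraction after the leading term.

[14; (4, 28)]

Write x_i = (sqrt(203) + m_i)/d_i with (m_0, d_0) = (0, 1). a_0 = floor(sqrt(203)) = 14, since 14^2 = 196 <= 203 < 225 = 15^2.
Iterate m_{i+1} = d_i*a_i - m_i, d_{i+1} = (203 - m_{i+1}^2)/d_i, a_{i+1} = floor((a_0 + m_{i+1})/d_{i+1}):
  m_1 = 1*14 - 0 = 14, d_1 = (203 - 14^2)/1 = 7/1 = 7, a_1 = floor((14 + 14)/7) = 4.
  m_2 = 7*4 - 14 = 14, d_2 = (203 - 14^2)/7 = 7/7 = 1, a_2 = floor((14 + 14)/1) = 28.
  m_3 = 1*28 - 14 = 14, d_3 = (203 - 14^2)/1 = 7/1 = 7: (m_3, d_3) = (m_1, d_1) = (14, 7), so from here the quotients repeat a_1, a_2; the period length is 2.
Hence the expansion of sqrt(203) is a_0 = 14 followed by the repeating block 4, 28 (period 2).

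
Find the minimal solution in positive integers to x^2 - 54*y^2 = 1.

First expand sqrt(54) as a continued fraction. With x_i = (sqrt(54) + m_i)/d_i and (m_0, d_0) = (0, 1): a_0 = floor(sqrt(54)) = 7, since 7^2 = 49 <= 54 < 64 = 8^2.
Iterate m_{i+1} = d_i*a_i - m_i, d_{i+1} = (54 - m_{i+1}^2)/d_i, a_{i+1} = floor((a_0 + m_{i+1})/d_{i+1}):
  m_1 = 1*7 - 0 = 7, d_1 = (54 - 7^2)/1 = 5/1 = 5, a_1 = floor((7 + 7)/5) = 2.
  m_2 = 5*2 - 7 = 3, d_2 = (54 - 3^2)/5 = 45/5 = 9, a_2 = floor((7 + 3)/9) = 1.
  m_3 = 9*1 - 3 = 6, d_3 = (54 - 6^2)/9 = 18/9 = 2, a_3 = floor((7 + 6)/2) = 6.
  m_4 = 2*6 - 6 = 6, d_4 = (54 - 6^2)/2 = 18/2 = 9, a_4 = floor((7 + 6)/9) = 1.
  m_5 = 9*1 - 6 = 3, d_5 = (54 - 3^2)/9 = 45/9 = 5, a_5 = floor((7 + 3)/5) = 2.
  m_6 = 5*2 - 3 = 7, d_6 = (54 - 7^2)/5 = 5/5 = 1, a_6 = floor((7 + 7)/1) = 14.
  m_7 = 1*14 - 7 = 7, d_7 = (54 - 7^2)/1 = 5/1 = 5: (m_7, d_7) = (m_1, d_1) = (7, 5), so from here the quotients repeat a_1, ..., a_6; the period length is 6.
So sqrt(54) = [7; (2, 1, 6, 1, 2, 14)] with period length k = 6.
k is even, so the fundamental solution of x^2 - 54y^2 = 1 is (p_{k-1}, q_{k-1}) = (p_5, q_5); compute convergents through index 5.
Convergents (p_i = a_i*p_{i-1} + p_{i-2}, q_i = a_i*q_{i-1} + q_{i-2} with p_{-2}=0, p_{-1}=1, q_{-2}=1, q_{-1}=0):
  i=0: a_0=7, p_0 = 7*1 + 0 = 7, q_0 = 7*0 + 1 = 1.
  i=1: a_1=2, p_1 = 2*7 + 1 = 15, q_1 = 2*1 + 0 = 2.
  i=2: a_2=1, p_2 = 1*15 + 7 = 22, q_2 = 1*2 + 1 = 3.
  i=3: a_3=6, p_3 = 6*22 + 15 = 147, q_3 = 6*3 + 2 = 20.
  i=4: a_4=1, p_4 = 1*147 + 22 = 169, q_4 = 1*20 + 3 = 23.
  i=5: a_5=2, p_5 = 2*169 + 147 = 485, q_5 = 2*23 + 20 = 66.
Check: 485^2 - 54*66^2 = 235225 - 235224 = 1, so (x, y) = (485, 66) solves the equation, and by the theorem it is the least positive solution.

(x, y) = (485, 66)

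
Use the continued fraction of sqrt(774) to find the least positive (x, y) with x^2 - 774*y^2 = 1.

First expand sqrt(774) as a continued fraction. With x_i = (sqrt(774) + m_i)/d_i and (m_0, d_0) = (0, 1): a_0 = floor(sqrt(774)) = 27, since 27^2 = 729 <= 774 < 784 = 28^2.
Iterate m_{i+1} = d_i*a_i - m_i, d_{i+1} = (774 - m_{i+1}^2)/d_i, a_{i+1} = floor((a_0 + m_{i+1})/d_{i+1}):
  m_1 = 1*27 - 0 = 27, d_1 = (774 - 27^2)/1 = 45/1 = 45, a_1 = floor((27 + 27)/45) = 1.
  m_2 = 45*1 - 27 = 18, d_2 = (774 - 18^2)/45 = 450/45 = 10, a_2 = floor((27 + 18)/10) = 4.
  m_3 = 10*4 - 18 = 22, d_3 = (774 - 22^2)/10 = 290/10 = 29, a_3 = floor((27 + 22)/29) = 1.
  m_4 = 29*1 - 22 = 7, d_4 = (774 - 7^2)/29 = 725/29 = 25, a_4 = floor((27 + 7)/25) = 1.
  m_5 = 25*1 - 7 = 18, d_5 = (774 - 18^2)/25 = 450/25 = 18, a_5 = floor((27 + 18)/18) = 2.
  m_6 = 18*2 - 18 = 18, d_6 = (774 - 18^2)/18 = 450/18 = 25, a_6 = floor((27 + 18)/25) = 1.
  m_7 = 25*1 - 18 = 7, d_7 = (774 - 7^2)/25 = 725/25 = 29, a_7 = floor((27 + 7)/29) = 1.
  m_8 = 29*1 - 7 = 22, d_8 = (774 - 22^2)/29 = 290/29 = 10, a_8 = floor((27 + 22)/10) = 4.
  m_9 = 10*4 - 22 = 18, d_9 = (774 - 18^2)/10 = 450/10 = 45, a_9 = floor((27 + 18)/45) = 1.
  m_10 = 45*1 - 18 = 27, d_10 = (774 - 27^2)/45 = 45/45 = 1, a_10 = floor((27 + 27)/1) = 54.
  m_11 = 1*54 - 27 = 27, d_11 = (774 - 27^2)/1 = 45/1 = 45: (m_11, d_11) = (m_1, d_1) = (27, 45), so from here the quotients repeat a_1, ..., a_10; the period length is 10.
So sqrt(774) = [27; (1, 4, 1, 1, 2, 1, 1, 4, 1, 54)] with period length k = 10.
k is even, so the fundamental solution of x^2 - 774y^2 = 1 is (p_{k-1}, q_{k-1}) = (p_9, q_9); compute convergents through index 9.
Convergents (p_i = a_i*p_{i-1} + p_{i-2}, q_i = a_i*q_{i-1} + q_{i-2} with p_{-2}=0, p_{-1}=1, q_{-2}=1, q_{-1}=0):
  i=0: a_0=27, p_0 = 27*1 + 0 = 27, q_0 = 27*0 + 1 = 1.
  i=1: a_1=1, p_1 = 1*27 + 1 = 28, q_1 = 1*1 + 0 = 1.
  i=2: a_2=4, p_2 = 4*28 + 27 = 139, q_2 = 4*1 + 1 = 5.
  i=3: a_3=1, p_3 = 1*139 + 28 = 167, q_3 = 1*5 + 1 = 6.
  i=4: a_4=1, p_4 = 1*167 + 139 = 306, q_4 = 1*6 + 5 = 11.
  i=5: a_5=2, p_5 = 2*306 + 167 = 779, q_5 = 2*11 + 6 = 28.
  i=6: a_6=1, p_6 = 1*779 + 306 = 1085, q_6 = 1*28 + 11 = 39.
  i=7: a_7=1, p_7 = 1*1085 + 779 = 1864, q_7 = 1*39 + 28 = 67.
  i=8: a_8=4, p_8 = 4*1864 + 1085 = 8541, q_8 = 4*67 + 39 = 307.
  i=9: a_9=1, p_9 = 1*8541 + 1864 = 10405, q_9 = 1*307 + 67 = 374.
Check: 10405^2 - 774*374^2 = 108264025 - 108264024 = 1, so (x, y) = (10405, 374) solves the equation, and by the theorem it is the least positive solution.

(x, y) = (10405, 374)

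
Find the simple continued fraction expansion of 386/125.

Run the Euclidean algorithm on 386 and 125; the successive quotients are the partial quotients a_0, a_1, ... (each step inverts the fractional part left over by the previous one):
  386 = 3*125 + 11, so a_0 = 3.
  125 = 11*11 + 4, so a_1 = 11.
  11 = 2*4 + 3, so a_2 = 2.
  4 = 1*3 + 1, so a_3 = 1.
  3 = 3*1 + 0, so a_4 = 3.
The remainder reaches 0 after 5 divisions, so the expansion has 5 partial quotients, read off in order.

[3; 11, 2, 1, 3]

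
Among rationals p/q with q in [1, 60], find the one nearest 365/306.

Expand x = 365/306 as a continued fraction with the Euclidean algorithm:
  365 = 1*306 + 59, so a_0 = 1.
  306 = 5*59 + 11, so a_1 = 5.
  59 = 5*11 + 4, so a_2 = 5.
  11 = 2*4 + 3, so a_3 = 2.
  4 = 1*3 + 1, so a_4 = 1.
  3 = 3*1 + 0, so a_5 = 3.
so x = [1; 5, 5, 2, 1, 3].
Convergents (p_i = a_i*p_{i-1} + p_{i-2}, q_i = a_i*q_{i-1} + q_{i-2} with p_{-2}=0, p_{-1}=1, q_{-2}=1, q_{-1}=0), until the denominator exceeds 60:
  i=0: a_0=1, p_0 = 1*1 + 0 = 1, q_0 = 1*0 + 1 = 1.
  i=1: a_1=5, p_1 = 5*1 + 1 = 6, q_1 = 5*1 + 0 = 5.
  i=2: a_2=5, p_2 = 5*6 + 1 = 31, q_2 = 5*5 + 1 = 26.
  i=3: a_3=2, p_3 = 2*31 + 6 = 68, q_3 = 2*26 + 5 = 57.
  i=4: a_4=1, p_4 = 1*68 + 31 = 99, q_4 = 1*57 + 26 = 83.
q_4 = 83 > 60, so the last convergent with denominator <= 60 is p_3/q_3 = 68/57.
The closest fraction with denominator <= 60 is either p_3/q_3 or the intermediate fraction (k*p_3 + p_2)/(k*q_3 + q_2) with the largest k >= 1 whose denominator stays <= 60; these approach x as k grows, and every other convergent or intermediate fraction in range is farther away.
Largest k: floor((60 - q_2)/q_3) = floor((60 - 26)/57) = 0.
Since k = 0, no intermediate fraction beyond p_3/q_3 has denominator <= 60, so the convergent 68/57 is the closest (its error is |365*57 - 68*306|/(306*57) = 3/17442).

68/57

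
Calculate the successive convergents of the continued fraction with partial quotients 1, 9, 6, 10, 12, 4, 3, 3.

Using the convergent recurrence p_i = a_i*p_{i-1} + p_{i-2}, q_i = a_i*q_{i-1} + q_{i-2} with p_{-2}=0, p_{-1}=1, q_{-2}=1, q_{-1}=0:
  i=0: a_0=1, p_0 = 1*1 + 0 = 1, q_0 = 1*0 + 1 = 1.
  i=1: a_1=9, p_1 = 9*1 + 1 = 10, q_1 = 9*1 + 0 = 9.
  i=2: a_2=6, p_2 = 6*10 + 1 = 61, q_2 = 6*9 + 1 = 55.
  i=3: a_3=10, p_3 = 10*61 + 10 = 620, q_3 = 10*55 + 9 = 559.
  i=4: a_4=12, p_4 = 12*620 + 61 = 7501, q_4 = 12*559 + 55 = 6763.
  i=5: a_5=4, p_5 = 4*7501 + 620 = 30624, q_5 = 4*6763 + 559 = 27611.
  i=6: a_6=3, p_6 = 3*30624 + 7501 = 99373, q_6 = 3*27611 + 6763 = 89596.
  i=7: a_7=3, p_7 = 3*99373 + 30624 = 328743, q_7 = 3*89596 + 27611 = 296399.

1/1, 10/9, 61/55, 620/559, 7501/6763, 30624/27611, 99373/89596, 328743/296399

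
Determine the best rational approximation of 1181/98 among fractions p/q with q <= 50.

Expand x = 1181/98 as a continued fraction with the Euclidean algorithm:
  1181 = 12*98 + 5, so a_0 = 12.
  98 = 19*5 + 3, so a_1 = 19.
  5 = 1*3 + 2, so a_2 = 1.
  3 = 1*2 + 1, so a_3 = 1.
  2 = 2*1 + 0, so a_4 = 2.
so x = [12; 19, 1, 1, 2].
Convergents (p_i = a_i*p_{i-1} + p_{i-2}, q_i = a_i*q_{i-1} + q_{i-2} with p_{-2}=0, p_{-1}=1, q_{-2}=1, q_{-1}=0), until the denominator exceeds 50:
  i=0: a_0=12, p_0 = 12*1 + 0 = 12, q_0 = 12*0 + 1 = 1.
  i=1: a_1=19, p_1 = 19*12 + 1 = 229, q_1 = 19*1 + 0 = 19.
  i=2: a_2=1, p_2 = 1*229 + 12 = 241, q_2 = 1*19 + 1 = 20.
  i=3: a_3=1, p_3 = 1*241 + 229 = 470, q_3 = 1*20 + 19 = 39.
  i=4: a_4=2, p_4 = 2*470 + 241 = 1181, q_4 = 2*39 + 20 = 98.
q_4 = 98 > 50, so the last convergent with denominator <= 50 is p_3/q_3 = 470/39.
The closest fraction with denominator <= 50 is either p_3/q_3 or the intermediate fraction (k*p_3 + p_2)/(k*q_3 + q_2) with the largest k >= 1 whose denominator stays <= 50; these approach x as k grows, and every other convergent or intermediate fraction in range is farther away.
Largest k: floor((50 - q_2)/q_3) = floor((50 - 20)/39) = 0.
Since k = 0, no intermediate fraction beyond p_3/q_3 has denominator <= 50, so the convergent 470/39 is the closest (its error is |1181*39 - 470*98|/(98*39) = 1/3822).

470/39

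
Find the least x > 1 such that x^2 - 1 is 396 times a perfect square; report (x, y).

(x, y) = (199, 10)

First expand sqrt(396) as a continued fraction. With x_i = (sqrt(396) + m_i)/d_i and (m_0, d_0) = (0, 1): a_0 = floor(sqrt(396)) = 19, since 19^2 = 361 <= 396 < 400 = 20^2.
Iterate m_{i+1} = d_i*a_i - m_i, d_{i+1} = (396 - m_{i+1}^2)/d_i, a_{i+1} = floor((a_0 + m_{i+1})/d_{i+1}):
  m_1 = 1*19 - 0 = 19, d_1 = (396 - 19^2)/1 = 35/1 = 35, a_1 = floor((19 + 19)/35) = 1.
  m_2 = 35*1 - 19 = 16, d_2 = (396 - 16^2)/35 = 140/35 = 4, a_2 = floor((19 + 16)/4) = 8.
  m_3 = 4*8 - 16 = 16, d_3 = (396 - 16^2)/4 = 140/4 = 35, a_3 = floor((19 + 16)/35) = 1.
  m_4 = 35*1 - 16 = 19, d_4 = (396 - 19^2)/35 = 35/35 = 1, a_4 = floor((19 + 19)/1) = 38.
  m_5 = 1*38 - 19 = 19, d_5 = (396 - 19^2)/1 = 35/1 = 35: (m_5, d_5) = (m_1, d_1) = (19, 35), so from here the quotients repeat a_1, ..., a_4; the period length is 4.
So sqrt(396) = [19; (1, 8, 1, 38)] with period length k = 4.
k is even, so the fundamental solution of x^2 - 396y^2 = 1 is (p_{k-1}, q_{k-1}) = (p_3, q_3); compute convergents through index 3.
Convergents (p_i = a_i*p_{i-1} + p_{i-2}, q_i = a_i*q_{i-1} + q_{i-2} with p_{-2}=0, p_{-1}=1, q_{-2}=1, q_{-1}=0):
  i=0: a_0=19, p_0 = 19*1 + 0 = 19, q_0 = 19*0 + 1 = 1.
  i=1: a_1=1, p_1 = 1*19 + 1 = 20, q_1 = 1*1 + 0 = 1.
  i=2: a_2=8, p_2 = 8*20 + 19 = 179, q_2 = 8*1 + 1 = 9.
  i=3: a_3=1, p_3 = 1*179 + 20 = 199, q_3 = 1*9 + 1 = 10.
Check: 199^2 - 396*10^2 = 39601 - 39600 = 1, so (x, y) = (199, 10) solves the equation, and by the theorem it is the least positive solution.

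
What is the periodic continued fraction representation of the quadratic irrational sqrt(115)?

Write x_i = (sqrt(115) + m_i)/d_i with (m_0, d_0) = (0, 1). a_0 = floor(sqrt(115)) = 10, since 10^2 = 100 <= 115 < 121 = 11^2.
Iterate m_{i+1} = d_i*a_i - m_i, d_{i+1} = (115 - m_{i+1}^2)/d_i, a_{i+1} = floor((a_0 + m_{i+1})/d_{i+1}):
  m_1 = 1*10 - 0 = 10, d_1 = (115 - 10^2)/1 = 15/1 = 15, a_1 = floor((10 + 10)/15) = 1.
  m_2 = 15*1 - 10 = 5, d_2 = (115 - 5^2)/15 = 90/15 = 6, a_2 = floor((10 + 5)/6) = 2.
  m_3 = 6*2 - 5 = 7, d_3 = (115 - 7^2)/6 = 66/6 = 11, a_3 = floor((10 + 7)/11) = 1.
  m_4 = 11*1 - 7 = 4, d_4 = (115 - 4^2)/11 = 99/11 = 9, a_4 = floor((10 + 4)/9) = 1.
  m_5 = 9*1 - 4 = 5, d_5 = (115 - 5^2)/9 = 90/9 = 10, a_5 = floor((10 + 5)/10) = 1.
  m_6 = 10*1 - 5 = 5, d_6 = (115 - 5^2)/10 = 90/10 = 9, a_6 = floor((10 + 5)/9) = 1.
  m_7 = 9*1 - 5 = 4, d_7 = (115 - 4^2)/9 = 99/9 = 11, a_7 = floor((10 + 4)/11) = 1.
  m_8 = 11*1 - 4 = 7, d_8 = (115 - 7^2)/11 = 66/11 = 6, a_8 = floor((10 + 7)/6) = 2.
  m_9 = 6*2 - 7 = 5, d_9 = (115 - 5^2)/6 = 90/6 = 15, a_9 = floor((10 + 5)/15) = 1.
  m_10 = 15*1 - 5 = 10, d_10 = (115 - 10^2)/15 = 15/15 = 1, a_10 = floor((10 + 10)/1) = 20.
  m_11 = 1*20 - 10 = 10, d_11 = (115 - 10^2)/1 = 15/1 = 15: (m_11, d_11) = (m_1, d_1) = (10, 15), so from here the quotients repeat a_1, ..., a_10; the period length is 10.
Hence the expansion of sqrt(115) is a_0 = 10 followed by the repeating block 1, 2, 1, 1, 1, 1, 1, 2, 1, 20 (period 10).

[10; (1, 2, 1, 1, 1, 1, 1, 2, 1, 20)]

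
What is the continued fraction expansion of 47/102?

Run the Euclidean algorithm on 47 and 102; the successive quotients are the partial quotients a_0, a_1, ... (each step inverts the fractional part left over by the previous one):
  47 = 0*102 + 47, so a_0 = 0.
  102 = 2*47 + 8, so a_1 = 2.
  47 = 5*8 + 7, so a_2 = 5.
  8 = 1*7 + 1, so a_3 = 1.
  7 = 7*1 + 0, so a_4 = 7.
The remainder reaches 0 after 5 divisions, so the expansion has 5 partial quotients, read off in order.

[0; 2, 5, 1, 7]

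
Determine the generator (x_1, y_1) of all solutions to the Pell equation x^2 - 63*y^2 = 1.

(x, y) = (8, 1)

First expand sqrt(63) as a continued fraction. With x_i = (sqrt(63) + m_i)/d_i and (m_0, d_0) = (0, 1): a_0 = floor(sqrt(63)) = 7, since 7^2 = 49 <= 63 < 64 = 8^2.
Iterate m_{i+1} = d_i*a_i - m_i, d_{i+1} = (63 - m_{i+1}^2)/d_i, a_{i+1} = floor((a_0 + m_{i+1})/d_{i+1}):
  m_1 = 1*7 - 0 = 7, d_1 = (63 - 7^2)/1 = 14/1 = 14, a_1 = floor((7 + 7)/14) = 1.
  m_2 = 14*1 - 7 = 7, d_2 = (63 - 7^2)/14 = 14/14 = 1, a_2 = floor((7 + 7)/1) = 14.
  m_3 = 1*14 - 7 = 7, d_3 = (63 - 7^2)/1 = 14/1 = 14: (m_3, d_3) = (m_1, d_1) = (7, 14), so from here the quotients repeat a_1, a_2; the period length is 2.
So sqrt(63) = [7; (1, 14)] with period length k = 2.
k is even, so the fundamental solution of x^2 - 63y^2 = 1 is (p_{k-1}, q_{k-1}) = (p_1, q_1); compute convergents through index 1.
Convergents (p_i = a_i*p_{i-1} + p_{i-2}, q_i = a_i*q_{i-1} + q_{i-2} with p_{-2}=0, p_{-1}=1, q_{-2}=1, q_{-1}=0):
  i=0: a_0=7, p_0 = 7*1 + 0 = 7, q_0 = 7*0 + 1 = 1.
  i=1: a_1=1, p_1 = 1*7 + 1 = 8, q_1 = 1*1 + 0 = 1.
Check: 8^2 - 63*1^2 = 64 - 63 = 1, so (x, y) = (8, 1) solves the equation, and by the theorem it is the least positive solution.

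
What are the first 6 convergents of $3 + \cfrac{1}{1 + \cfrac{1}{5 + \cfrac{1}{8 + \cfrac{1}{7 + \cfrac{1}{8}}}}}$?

Using the convergent recurrence p_i = a_i*p_{i-1} + p_{i-2}, q_i = a_i*q_{i-1} + q_{i-2} with p_{-2}=0, p_{-1}=1, q_{-2}=1, q_{-1}=0:
  i=0: a_0=3, p_0 = 3*1 + 0 = 3, q_0 = 3*0 + 1 = 1.
  i=1: a_1=1, p_1 = 1*3 + 1 = 4, q_1 = 1*1 + 0 = 1.
  i=2: a_2=5, p_2 = 5*4 + 3 = 23, q_2 = 5*1 + 1 = 6.
  i=3: a_3=8, p_3 = 8*23 + 4 = 188, q_3 = 8*6 + 1 = 49.
  i=4: a_4=7, p_4 = 7*188 + 23 = 1339, q_4 = 7*49 + 6 = 349.
  i=5: a_5=8, p_5 = 8*1339 + 188 = 10900, q_5 = 8*349 + 49 = 2841.

3/1, 4/1, 23/6, 188/49, 1339/349, 10900/2841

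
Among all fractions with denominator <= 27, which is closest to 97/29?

87/26

Expand x = 97/29 as a continued fraction with the Euclidean algorithm:
  97 = 3*29 + 10, so a_0 = 3.
  29 = 2*10 + 9, so a_1 = 2.
  10 = 1*9 + 1, so a_2 = 1.
  9 = 9*1 + 0, so a_3 = 9.
so x = [3; 2, 1, 9].
Convergents (p_i = a_i*p_{i-1} + p_{i-2}, q_i = a_i*q_{i-1} + q_{i-2} with p_{-2}=0, p_{-1}=1, q_{-2}=1, q_{-1}=0), until the denominator exceeds 27:
  i=0: a_0=3, p_0 = 3*1 + 0 = 3, q_0 = 3*0 + 1 = 1.
  i=1: a_1=2, p_1 = 2*3 + 1 = 7, q_1 = 2*1 + 0 = 2.
  i=2: a_2=1, p_2 = 1*7 + 3 = 10, q_2 = 1*2 + 1 = 3.
  i=3: a_3=9, p_3 = 9*10 + 7 = 97, q_3 = 9*3 + 2 = 29.
q_3 = 29 > 27, so the last convergent with denominator <= 27 is p_2/q_2 = 10/3.
The closest fraction with denominator <= 27 is either p_2/q_2 or the intermediate fraction (k*p_2 + p_1)/(k*q_2 + q_1) with the largest k >= 1 whose denominator stays <= 27; these approach x as k grows, and every other convergent or intermediate fraction in range is farther away.
Largest k: floor((27 - q_1)/q_2) = floor((27 - 2)/3) = 8.
That gives (8*10 + 7)/(8*3 + 2) = 87/26.
Compare the errors: |x - 10/3| = |97*3 - 10*29|/(29*3) = 1/87, and |x - 87/26| = |97*26 - 87*29|/(29*26) = 1/754.
Cross-multiplying, 1*87 = 87 < 754 = 1*754, so 1/754 is smaller: the intermediate fraction 87/26 is closer to x than 10/3.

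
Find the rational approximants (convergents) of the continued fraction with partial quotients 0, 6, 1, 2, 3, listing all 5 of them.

Using the convergent recurrence p_i = a_i*p_{i-1} + p_{i-2}, q_i = a_i*q_{i-1} + q_{i-2} with p_{-2}=0, p_{-1}=1, q_{-2}=1, q_{-1}=0:
  i=0: a_0=0, p_0 = 0*1 + 0 = 0, q_0 = 0*0 + 1 = 1.
  i=1: a_1=6, p_1 = 6*0 + 1 = 1, q_1 = 6*1 + 0 = 6.
  i=2: a_2=1, p_2 = 1*1 + 0 = 1, q_2 = 1*6 + 1 = 7.
  i=3: a_3=2, p_3 = 2*1 + 1 = 3, q_3 = 2*7 + 6 = 20.
  i=4: a_4=3, p_4 = 3*3 + 1 = 10, q_4 = 3*20 + 7 = 67.

0/1, 1/6, 1/7, 3/20, 10/67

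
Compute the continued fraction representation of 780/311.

Run the Euclidean algorithm on 780 and 311; the successive quotients are the partial quotients a_0, a_1, ... (each step inverts the fractional part left over by the previous one):
  780 = 2*311 + 158, so a_0 = 2.
  311 = 1*158 + 153, so a_1 = 1.
  158 = 1*153 + 5, so a_2 = 1.
  153 = 30*5 + 3, so a_3 = 30.
  5 = 1*3 + 2, so a_4 = 1.
  3 = 1*2 + 1, so a_5 = 1.
  2 = 2*1 + 0, so a_6 = 2.
The remainder reaches 0 after 7 divisions, so the expansion has 7 partial quotients, read off in order.

[2; 1, 1, 30, 1, 1, 2]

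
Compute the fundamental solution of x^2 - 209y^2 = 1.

(x, y) = (46551, 3220)

First expand sqrt(209) as a continued fraction. With x_i = (sqrt(209) + m_i)/d_i and (m_0, d_0) = (0, 1): a_0 = floor(sqrt(209)) = 14, since 14^2 = 196 <= 209 < 225 = 15^2.
Iterate m_{i+1} = d_i*a_i - m_i, d_{i+1} = (209 - m_{i+1}^2)/d_i, a_{i+1} = floor((a_0 + m_{i+1})/d_{i+1}):
  m_1 = 1*14 - 0 = 14, d_1 = (209 - 14^2)/1 = 13/1 = 13, a_1 = floor((14 + 14)/13) = 2.
  m_2 = 13*2 - 14 = 12, d_2 = (209 - 12^2)/13 = 65/13 = 5, a_2 = floor((14 + 12)/5) = 5.
  m_3 = 5*5 - 12 = 13, d_3 = (209 - 13^2)/5 = 40/5 = 8, a_3 = floor((14 + 13)/8) = 3.
  m_4 = 8*3 - 13 = 11, d_4 = (209 - 11^2)/8 = 88/8 = 11, a_4 = floor((14 + 11)/11) = 2.
  m_5 = 11*2 - 11 = 11, d_5 = (209 - 11^2)/11 = 88/11 = 8, a_5 = floor((14 + 11)/8) = 3.
  m_6 = 8*3 - 11 = 13, d_6 = (209 - 13^2)/8 = 40/8 = 5, a_6 = floor((14 + 13)/5) = 5.
  m_7 = 5*5 - 13 = 12, d_7 = (209 - 12^2)/5 = 65/5 = 13, a_7 = floor((14 + 12)/13) = 2.
  m_8 = 13*2 - 12 = 14, d_8 = (209 - 14^2)/13 = 13/13 = 1, a_8 = floor((14 + 14)/1) = 28.
  m_9 = 1*28 - 14 = 14, d_9 = (209 - 14^2)/1 = 13/1 = 13: (m_9, d_9) = (m_1, d_1) = (14, 13), so from here the quotients repeat a_1, ..., a_8; the period length is 8.
So sqrt(209) = [14; (2, 5, 3, 2, 3, 5, 2, 28)] with period length k = 8.
k is even, so the fundamental solution of x^2 - 209y^2 = 1 is (p_{k-1}, q_{k-1}) = (p_7, q_7); compute convergents through index 7.
Convergents (p_i = a_i*p_{i-1} + p_{i-2}, q_i = a_i*q_{i-1} + q_{i-2} with p_{-2}=0, p_{-1}=1, q_{-2}=1, q_{-1}=0):
  i=0: a_0=14, p_0 = 14*1 + 0 = 14, q_0 = 14*0 + 1 = 1.
  i=1: a_1=2, p_1 = 2*14 + 1 = 29, q_1 = 2*1 + 0 = 2.
  i=2: a_2=5, p_2 = 5*29 + 14 = 159, q_2 = 5*2 + 1 = 11.
  i=3: a_3=3, p_3 = 3*159 + 29 = 506, q_3 = 3*11 + 2 = 35.
  i=4: a_4=2, p_4 = 2*506 + 159 = 1171, q_4 = 2*35 + 11 = 81.
  i=5: a_5=3, p_5 = 3*1171 + 506 = 4019, q_5 = 3*81 + 35 = 278.
  i=6: a_6=5, p_6 = 5*4019 + 1171 = 21266, q_6 = 5*278 + 81 = 1471.
  i=7: a_7=2, p_7 = 2*21266 + 4019 = 46551, q_7 = 2*1471 + 278 = 3220.
Check: 46551^2 - 209*3220^2 = 2166995601 - 2166995600 = 1, so (x, y) = (46551, 3220) solves the equation, and by the theorem it is the least positive solution.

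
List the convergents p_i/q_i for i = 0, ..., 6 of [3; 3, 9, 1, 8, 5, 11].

Using the convergent recurrence p_i = a_i*p_{i-1} + p_{i-2}, q_i = a_i*q_{i-1} + q_{i-2} with p_{-2}=0, p_{-1}=1, q_{-2}=1, q_{-1}=0:
  i=0: a_0=3, p_0 = 3*1 + 0 = 3, q_0 = 3*0 + 1 = 1.
  i=1: a_1=3, p_1 = 3*3 + 1 = 10, q_1 = 3*1 + 0 = 3.
  i=2: a_2=9, p_2 = 9*10 + 3 = 93, q_2 = 9*3 + 1 = 28.
  i=3: a_3=1, p_3 = 1*93 + 10 = 103, q_3 = 1*28 + 3 = 31.
  i=4: a_4=8, p_4 = 8*103 + 93 = 917, q_4 = 8*31 + 28 = 276.
  i=5: a_5=5, p_5 = 5*917 + 103 = 4688, q_5 = 5*276 + 31 = 1411.
  i=6: a_6=11, p_6 = 11*4688 + 917 = 52485, q_6 = 11*1411 + 276 = 15797.

3/1, 10/3, 93/28, 103/31, 917/276, 4688/1411, 52485/15797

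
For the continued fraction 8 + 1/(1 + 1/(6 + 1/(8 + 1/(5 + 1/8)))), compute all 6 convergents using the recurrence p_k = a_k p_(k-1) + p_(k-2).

Using the convergent recurrence p_i = a_i*p_{i-1} + p_{i-2}, q_i = a_i*q_{i-1} + q_{i-2} with p_{-2}=0, p_{-1}=1, q_{-2}=1, q_{-1}=0:
  i=0: a_0=8, p_0 = 8*1 + 0 = 8, q_0 = 8*0 + 1 = 1.
  i=1: a_1=1, p_1 = 1*8 + 1 = 9, q_1 = 1*1 + 0 = 1.
  i=2: a_2=6, p_2 = 6*9 + 8 = 62, q_2 = 6*1 + 1 = 7.
  i=3: a_3=8, p_3 = 8*62 + 9 = 505, q_3 = 8*7 + 1 = 57.
  i=4: a_4=5, p_4 = 5*505 + 62 = 2587, q_4 = 5*57 + 7 = 292.
  i=5: a_5=8, p_5 = 8*2587 + 505 = 21201, q_5 = 8*292 + 57 = 2393.

8/1, 9/1, 62/7, 505/57, 2587/292, 21201/2393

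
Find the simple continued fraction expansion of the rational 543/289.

Run the Euclidean algorithm on 543 and 289; the successive quotients are the partial quotients a_0, a_1, ... (each step inverts the fractional part left over by the previous one):
  543 = 1*289 + 254, so a_0 = 1.
  289 = 1*254 + 35, so a_1 = 1.
  254 = 7*35 + 9, so a_2 = 7.
  35 = 3*9 + 8, so a_3 = 3.
  9 = 1*8 + 1, so a_4 = 1.
  8 = 8*1 + 0, so a_5 = 8.
The remainder reaches 0 after 6 divisions, so the expansion has 6 partial quotients, read off in order.

[1; 1, 7, 3, 1, 8]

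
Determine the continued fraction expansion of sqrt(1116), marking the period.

Write x_i = (sqrt(1116) + m_i)/d_i with (m_0, d_0) = (0, 1). a_0 = floor(sqrt(1116)) = 33, since 33^2 = 1089 <= 1116 < 1156 = 34^2.
Iterate m_{i+1} = d_i*a_i - m_i, d_{i+1} = (1116 - m_{i+1}^2)/d_i, a_{i+1} = floor((a_0 + m_{i+1})/d_{i+1}):
  m_1 = 1*33 - 0 = 33, d_1 = (1116 - 33^2)/1 = 27/1 = 27, a_1 = floor((33 + 33)/27) = 2.
  m_2 = 27*2 - 33 = 21, d_2 = (1116 - 21^2)/27 = 675/27 = 25, a_2 = floor((33 + 21)/25) = 2.
  m_3 = 25*2 - 21 = 29, d_3 = (1116 - 29^2)/25 = 275/25 = 11, a_3 = floor((33 + 29)/11) = 5.
  m_4 = 11*5 - 29 = 26, d_4 = (1116 - 26^2)/11 = 440/11 = 40, a_4 = floor((33 + 26)/40) = 1.
  m_5 = 40*1 - 26 = 14, d_5 = (1116 - 14^2)/40 = 920/40 = 23, a_5 = floor((33 + 14)/23) = 2.
  m_6 = 23*2 - 14 = 32, d_6 = (1116 - 32^2)/23 = 92/23 = 4, a_6 = floor((33 + 32)/4) = 16.
  m_7 = 4*16 - 32 = 32, d_7 = (1116 - 32^2)/4 = 92/4 = 23, a_7 = floor((33 + 32)/23) = 2.
  m_8 = 23*2 - 32 = 14, d_8 = (1116 - 14^2)/23 = 920/23 = 40, a_8 = floor((33 + 14)/40) = 1.
  m_9 = 40*1 - 14 = 26, d_9 = (1116 - 26^2)/40 = 440/40 = 11, a_9 = floor((33 + 26)/11) = 5.
  m_10 = 11*5 - 26 = 29, d_10 = (1116 - 29^2)/11 = 275/11 = 25, a_10 = floor((33 + 29)/25) = 2.
  m_11 = 25*2 - 29 = 21, d_11 = (1116 - 21^2)/25 = 675/25 = 27, a_11 = floor((33 + 21)/27) = 2.
  m_12 = 27*2 - 21 = 33, d_12 = (1116 - 33^2)/27 = 27/27 = 1, a_12 = floor((33 + 33)/1) = 66.
  m_13 = 1*66 - 33 = 33, d_13 = (1116 - 33^2)/1 = 27/1 = 27: (m_13, d_13) = (m_1, d_1) = (33, 27), so from here the quotients repeat a_1, ..., a_12; the period length is 12.
Hence the expansion of sqrt(1116) is a_0 = 33 followed by the repeating block 2, 2, 5, 1, 2, 16, 2, 1, 5, 2, 2, 66 (period 12).

[33; (2, 2, 5, 1, 2, 16, 2, 1, 5, 2, 2, 66)]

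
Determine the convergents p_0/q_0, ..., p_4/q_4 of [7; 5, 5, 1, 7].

7/1, 36/5, 187/26, 223/31, 1748/243

Using the convergent recurrence p_i = a_i*p_{i-1} + p_{i-2}, q_i = a_i*q_{i-1} + q_{i-2} with p_{-2}=0, p_{-1}=1, q_{-2}=1, q_{-1}=0:
  i=0: a_0=7, p_0 = 7*1 + 0 = 7, q_0 = 7*0 + 1 = 1.
  i=1: a_1=5, p_1 = 5*7 + 1 = 36, q_1 = 5*1 + 0 = 5.
  i=2: a_2=5, p_2 = 5*36 + 7 = 187, q_2 = 5*5 + 1 = 26.
  i=3: a_3=1, p_3 = 1*187 + 36 = 223, q_3 = 1*26 + 5 = 31.
  i=4: a_4=7, p_4 = 7*223 + 187 = 1748, q_4 = 7*31 + 26 = 243.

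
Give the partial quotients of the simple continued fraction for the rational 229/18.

Run the Euclidean algorithm on 229 and 18; the successive quotients are the partial quotients a_0, a_1, ... (each step inverts the fractional part left over by the previous one):
  229 = 12*18 + 13, so a_0 = 12.
  18 = 1*13 + 5, so a_1 = 1.
  13 = 2*5 + 3, so a_2 = 2.
  5 = 1*3 + 2, so a_3 = 1.
  3 = 1*2 + 1, so a_4 = 1.
  2 = 2*1 + 0, so a_5 = 2.
The remainder reaches 0 after 6 divisions, so the expansion has 6 partial quotients, read off in order.

[12; 1, 2, 1, 1, 2]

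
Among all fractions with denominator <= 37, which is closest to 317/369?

Expand x = 317/369 as a continued fraction with the Euclidean algorithm:
  317 = 0*369 + 317, so a_0 = 0.
  369 = 1*317 + 52, so a_1 = 1.
  317 = 6*52 + 5, so a_2 = 6.
  52 = 10*5 + 2, so a_3 = 10.
  5 = 2*2 + 1, so a_4 = 2.
  2 = 2*1 + 0, so a_5 = 2.
so x = [0; 1, 6, 10, 2, 2].
Convergents (p_i = a_i*p_{i-1} + p_{i-2}, q_i = a_i*q_{i-1} + q_{i-2} with p_{-2}=0, p_{-1}=1, q_{-2}=1, q_{-1}=0), until the denominator exceeds 37:
  i=0: a_0=0, p_0 = 0*1 + 0 = 0, q_0 = 0*0 + 1 = 1.
  i=1: a_1=1, p_1 = 1*0 + 1 = 1, q_1 = 1*1 + 0 = 1.
  i=2: a_2=6, p_2 = 6*1 + 0 = 6, q_2 = 6*1 + 1 = 7.
  i=3: a_3=10, p_3 = 10*6 + 1 = 61, q_3 = 10*7 + 1 = 71.
q_3 = 71 > 37, so the last convergent with denominator <= 37 is p_2/q_2 = 6/7.
The closest fraction with denominator <= 37 is either p_2/q_2 or the intermediate fraction (k*p_2 + p_1)/(k*q_2 + q_1) with the largest k >= 1 whose denominator stays <= 37; these approach x as k grows, and every other convergent or intermediate fraction in range is farther away.
Largest k: floor((37 - q_1)/q_2) = floor((37 - 1)/7) = 5.
That gives (5*6 + 1)/(5*7 + 1) = 31/36.
Compare the errors: |x - 6/7| = |317*7 - 6*369|/(369*7) = 5/2583, and |x - 31/36| = |317*36 - 31*369|/(369*36) = 27/13284.
Cross-multiplying, 5*13284 = 66420 < 69741 = 27*2583, so 5/2583 is smaller: the convergent 6/7 is closer to x than 31/36.

6/7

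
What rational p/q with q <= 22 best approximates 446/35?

242/19

Expand x = 446/35 as a continued fraction with the Euclidean algorithm:
  446 = 12*35 + 26, so a_0 = 12.
  35 = 1*26 + 9, so a_1 = 1.
  26 = 2*9 + 8, so a_2 = 2.
  9 = 1*8 + 1, so a_3 = 1.
  8 = 8*1 + 0, so a_4 = 8.
so x = [12; 1, 2, 1, 8].
Convergents (p_i = a_i*p_{i-1} + p_{i-2}, q_i = a_i*q_{i-1} + q_{i-2} with p_{-2}=0, p_{-1}=1, q_{-2}=1, q_{-1}=0), until the denominator exceeds 22:
  i=0: a_0=12, p_0 = 12*1 + 0 = 12, q_0 = 12*0 + 1 = 1.
  i=1: a_1=1, p_1 = 1*12 + 1 = 13, q_1 = 1*1 + 0 = 1.
  i=2: a_2=2, p_2 = 2*13 + 12 = 38, q_2 = 2*1 + 1 = 3.
  i=3: a_3=1, p_3 = 1*38 + 13 = 51, q_3 = 1*3 + 1 = 4.
  i=4: a_4=8, p_4 = 8*51 + 38 = 446, q_4 = 8*4 + 3 = 35.
q_4 = 35 > 22, so the last convergent with denominator <= 22 is p_3/q_3 = 51/4.
The closest fraction with denominator <= 22 is either p_3/q_3 or the intermediate fraction (k*p_3 + p_2)/(k*q_3 + q_2) with the largest k >= 1 whose denominator stays <= 22; these approach x as k grows, and every other convergent or intermediate fraction in range is farther away.
Largest k: floor((22 - q_2)/q_3) = floor((22 - 3)/4) = 4.
That gives (4*51 + 38)/(4*4 + 3) = 242/19.
Compare the errors: |x - 51/4| = |446*4 - 51*35|/(35*4) = 1/140, and |x - 242/19| = |446*19 - 242*35|/(35*19) = 4/665.
Cross-multiplying, 4*140 = 560 < 665 = 1*665, so 4/665 is smaller: the intermediate fraction 242/19 is closer to x than 51/4.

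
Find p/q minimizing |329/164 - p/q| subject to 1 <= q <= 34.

Expand x = 329/164 as a continued fraction with the Euclidean algorithm:
  329 = 2*164 + 1, so a_0 = 2.
  164 = 164*1 + 0, so a_1 = 164.
so x = [2; 164].
Convergents (p_i = a_i*p_{i-1} + p_{i-2}, q_i = a_i*q_{i-1} + q_{i-2} with p_{-2}=0, p_{-1}=1, q_{-2}=1, q_{-1}=0), until the denominator exceeds 34:
  i=0: a_0=2, p_0 = 2*1 + 0 = 2, q_0 = 2*0 + 1 = 1.
  i=1: a_1=164, p_1 = 164*2 + 1 = 329, q_1 = 164*1 + 0 = 164.
q_1 = 164 > 34, so the last convergent with denominator <= 34 is p_0/q_0 = 2/1.
The closest fraction with denominator <= 34 is either p_0/q_0 or the intermediate fraction (k*p_0 + p_{-1})/(k*q_0 + q_{-1}) with the largest k >= 1 whose denominator stays <= 34; these approach x as k grows, and every other convergent or intermediate fraction in range is farther away.
Largest k: floor((34 - q_{-1})/q_0) = floor((34 - 0)/1) = 34 (using the seeds p_{-1} = 1, q_{-1} = 0).
That gives (34*2 + 1)/(34*1 + 0) = 69/34.
Compare the errors: |x - 2/1| = |329*1 - 2*164|/(164*1) = 1/164, and |x - 69/34| = |329*34 - 69*164|/(164*34) = 130/5576.
Cross-multiplying, 1*5576 = 5576 < 21320 = 130*164, so 1/164 is smaller: the convergent 2/1 is closer to x than 69/34.

2/1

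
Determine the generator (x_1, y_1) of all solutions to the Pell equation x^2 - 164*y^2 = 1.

(x, y) = (2049, 160)

First expand sqrt(164) as a continued fraction. With x_i = (sqrt(164) + m_i)/d_i and (m_0, d_0) = (0, 1): a_0 = floor(sqrt(164)) = 12, since 12^2 = 144 <= 164 < 169 = 13^2.
Iterate m_{i+1} = d_i*a_i - m_i, d_{i+1} = (164 - m_{i+1}^2)/d_i, a_{i+1} = floor((a_0 + m_{i+1})/d_{i+1}):
  m_1 = 1*12 - 0 = 12, d_1 = (164 - 12^2)/1 = 20/1 = 20, a_1 = floor((12 + 12)/20) = 1.
  m_2 = 20*1 - 12 = 8, d_2 = (164 - 8^2)/20 = 100/20 = 5, a_2 = floor((12 + 8)/5) = 4.
  m_3 = 5*4 - 8 = 12, d_3 = (164 - 12^2)/5 = 20/5 = 4, a_3 = floor((12 + 12)/4) = 6.
  m_4 = 4*6 - 12 = 12, d_4 = (164 - 12^2)/4 = 20/4 = 5, a_4 = floor((12 + 12)/5) = 4.
  m_5 = 5*4 - 12 = 8, d_5 = (164 - 8^2)/5 = 100/5 = 20, a_5 = floor((12 + 8)/20) = 1.
  m_6 = 20*1 - 8 = 12, d_6 = (164 - 12^2)/20 = 20/20 = 1, a_6 = floor((12 + 12)/1) = 24.
  m_7 = 1*24 - 12 = 12, d_7 = (164 - 12^2)/1 = 20/1 = 20: (m_7, d_7) = (m_1, d_1) = (12, 20), so from here the quotients repeat a_1, ..., a_6; the period length is 6.
So sqrt(164) = [12; (1, 4, 6, 4, 1, 24)] with period length k = 6.
k is even, so the fundamental solution of x^2 - 164y^2 = 1 is (p_{k-1}, q_{k-1}) = (p_5, q_5); compute convergents through index 5.
Convergents (p_i = a_i*p_{i-1} + p_{i-2}, q_i = a_i*q_{i-1} + q_{i-2} with p_{-2}=0, p_{-1}=1, q_{-2}=1, q_{-1}=0):
  i=0: a_0=12, p_0 = 12*1 + 0 = 12, q_0 = 12*0 + 1 = 1.
  i=1: a_1=1, p_1 = 1*12 + 1 = 13, q_1 = 1*1 + 0 = 1.
  i=2: a_2=4, p_2 = 4*13 + 12 = 64, q_2 = 4*1 + 1 = 5.
  i=3: a_3=6, p_3 = 6*64 + 13 = 397, q_3 = 6*5 + 1 = 31.
  i=4: a_4=4, p_4 = 4*397 + 64 = 1652, q_4 = 4*31 + 5 = 129.
  i=5: a_5=1, p_5 = 1*1652 + 397 = 2049, q_5 = 1*129 + 31 = 160.
Check: 2049^2 - 164*160^2 = 4198401 - 4198400 = 1, so (x, y) = (2049, 160) solves the equation, and by the theorem it is the least positive solution.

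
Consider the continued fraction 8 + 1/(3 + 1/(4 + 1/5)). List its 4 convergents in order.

Using the convergent recurrence p_i = a_i*p_{i-1} + p_{i-2}, q_i = a_i*q_{i-1} + q_{i-2} with p_{-2}=0, p_{-1}=1, q_{-2}=1, q_{-1}=0:
  i=0: a_0=8, p_0 = 8*1 + 0 = 8, q_0 = 8*0 + 1 = 1.
  i=1: a_1=3, p_1 = 3*8 + 1 = 25, q_1 = 3*1 + 0 = 3.
  i=2: a_2=4, p_2 = 4*25 + 8 = 108, q_2 = 4*3 + 1 = 13.
  i=3: a_3=5, p_3 = 5*108 + 25 = 565, q_3 = 5*13 + 3 = 68.

8/1, 25/3, 108/13, 565/68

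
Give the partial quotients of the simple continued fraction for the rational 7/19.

[0; 2, 1, 2, 2]

Run the Euclidean algorithm on 7 and 19; the successive quotients are the partial quotients a_0, a_1, ... (each step inverts the fractional part left over by the previous one):
  7 = 0*19 + 7, so a_0 = 0.
  19 = 2*7 + 5, so a_1 = 2.
  7 = 1*5 + 2, so a_2 = 1.
  5 = 2*2 + 1, so a_3 = 2.
  2 = 2*1 + 0, so a_4 = 2.
The remainder reaches 0 after 5 divisions, so the expansion has 5 partial quotients, read off in order.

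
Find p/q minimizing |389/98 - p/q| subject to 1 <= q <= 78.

258/65

Expand x = 389/98 as a continued fraction with the Euclidean algorithm:
  389 = 3*98 + 95, so a_0 = 3.
  98 = 1*95 + 3, so a_1 = 1.
  95 = 31*3 + 2, so a_2 = 31.
  3 = 1*2 + 1, so a_3 = 1.
  2 = 2*1 + 0, so a_4 = 2.
so x = [3; 1, 31, 1, 2].
Convergents (p_i = a_i*p_{i-1} + p_{i-2}, q_i = a_i*q_{i-1} + q_{i-2} with p_{-2}=0, p_{-1}=1, q_{-2}=1, q_{-1}=0), until the denominator exceeds 78:
  i=0: a_0=3, p_0 = 3*1 + 0 = 3, q_0 = 3*0 + 1 = 1.
  i=1: a_1=1, p_1 = 1*3 + 1 = 4, q_1 = 1*1 + 0 = 1.
  i=2: a_2=31, p_2 = 31*4 + 3 = 127, q_2 = 31*1 + 1 = 32.
  i=3: a_3=1, p_3 = 1*127 + 4 = 131, q_3 = 1*32 + 1 = 33.
  i=4: a_4=2, p_4 = 2*131 + 127 = 389, q_4 = 2*33 + 32 = 98.
q_4 = 98 > 78, so the last convergent with denominator <= 78 is p_3/q_3 = 131/33.
The closest fraction with denominator <= 78 is either p_3/q_3 or the intermediate fraction (k*p_3 + p_2)/(k*q_3 + q_2) with the largest k >= 1 whose denominator stays <= 78; these approach x as k grows, and every other convergent or intermediate fraction in range is farther away.
Largest k: floor((78 - q_2)/q_3) = floor((78 - 32)/33) = 1.
That gives (1*131 + 127)/(1*33 + 32) = 258/65.
Compare the errors: |x - 131/33| = |389*33 - 131*98|/(98*33) = 1/3234, and |x - 258/65| = |389*65 - 258*98|/(98*65) = 1/6370.
Cross-multiplying, 1*3234 = 3234 < 6370 = 1*6370, so 1/6370 is smaller: the intermediate fraction 258/65 is closer to x than 131/33.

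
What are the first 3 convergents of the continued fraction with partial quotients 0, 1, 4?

0/1, 1/1, 4/5

Using the convergent recurrence p_i = a_i*p_{i-1} + p_{i-2}, q_i = a_i*q_{i-1} + q_{i-2} with p_{-2}=0, p_{-1}=1, q_{-2}=1, q_{-1}=0:
  i=0: a_0=0, p_0 = 0*1 + 0 = 0, q_0 = 0*0 + 1 = 1.
  i=1: a_1=1, p_1 = 1*0 + 1 = 1, q_1 = 1*1 + 0 = 1.
  i=2: a_2=4, p_2 = 4*1 + 0 = 4, q_2 = 4*1 + 1 = 5.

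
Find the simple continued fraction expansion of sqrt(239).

Write x_i = (sqrt(239) + m_i)/d_i with (m_0, d_0) = (0, 1). a_0 = floor(sqrt(239)) = 15, since 15^2 = 225 <= 239 < 256 = 16^2.
Iterate m_{i+1} = d_i*a_i - m_i, d_{i+1} = (239 - m_{i+1}^2)/d_i, a_{i+1} = floor((a_0 + m_{i+1})/d_{i+1}):
  m_1 = 1*15 - 0 = 15, d_1 = (239 - 15^2)/1 = 14/1 = 14, a_1 = floor((15 + 15)/14) = 2.
  m_2 = 14*2 - 15 = 13, d_2 = (239 - 13^2)/14 = 70/14 = 5, a_2 = floor((15 + 13)/5) = 5.
  m_3 = 5*5 - 13 = 12, d_3 = (239 - 12^2)/5 = 95/5 = 19, a_3 = floor((15 + 12)/19) = 1.
  m_4 = 19*1 - 12 = 7, d_4 = (239 - 7^2)/19 = 190/19 = 10, a_4 = floor((15 + 7)/10) = 2.
  m_5 = 10*2 - 7 = 13, d_5 = (239 - 13^2)/10 = 70/10 = 7, a_5 = floor((15 + 13)/7) = 4.
  m_6 = 7*4 - 13 = 15, d_6 = (239 - 15^2)/7 = 14/7 = 2, a_6 = floor((15 + 15)/2) = 15.
  m_7 = 2*15 - 15 = 15, d_7 = (239 - 15^2)/2 = 14/2 = 7, a_7 = floor((15 + 15)/7) = 4.
  m_8 = 7*4 - 15 = 13, d_8 = (239 - 13^2)/7 = 70/7 = 10, a_8 = floor((15 + 13)/10) = 2.
  m_9 = 10*2 - 13 = 7, d_9 = (239 - 7^2)/10 = 190/10 = 19, a_9 = floor((15 + 7)/19) = 1.
  m_10 = 19*1 - 7 = 12, d_10 = (239 - 12^2)/19 = 95/19 = 5, a_10 = floor((15 + 12)/5) = 5.
  m_11 = 5*5 - 12 = 13, d_11 = (239 - 13^2)/5 = 70/5 = 14, a_11 = floor((15 + 13)/14) = 2.
  m_12 = 14*2 - 13 = 15, d_12 = (239 - 15^2)/14 = 14/14 = 1, a_12 = floor((15 + 15)/1) = 30.
  m_13 = 1*30 - 15 = 15, d_13 = (239 - 15^2)/1 = 14/1 = 14: (m_13, d_13) = (m_1, d_1) = (15, 14), so from here the quotients repeat a_1, ..., a_12; the period length is 12.
Hence the expansion of sqrt(239) is a_0 = 15 followed by the repeating block 2, 5, 1, 2, 4, 15, 4, 2, 1, 5, 2, 30 (period 12).

[15; (2, 5, 1, 2, 4, 15, 4, 2, 1, 5, 2, 30)]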